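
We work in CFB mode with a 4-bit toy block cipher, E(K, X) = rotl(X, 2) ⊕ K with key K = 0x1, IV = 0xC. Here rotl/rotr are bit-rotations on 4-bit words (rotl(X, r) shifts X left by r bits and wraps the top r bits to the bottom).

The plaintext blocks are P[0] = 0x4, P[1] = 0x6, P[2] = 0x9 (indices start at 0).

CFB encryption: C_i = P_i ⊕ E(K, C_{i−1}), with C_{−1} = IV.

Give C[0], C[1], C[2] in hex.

C[0] = 0x6, C[1] = 0xE, C[2] = 0x3

C[0]: E(K, 0xC) = 0x2; 0x4 ⊕ 0x2 = 0x6.
C[1]: E(K, 0x6) = 0x8; 0x6 ⊕ 0x8 = 0xE.
C[2]: E(K, 0xE) = 0xA; 0x9 ⊕ 0xA = 0x3.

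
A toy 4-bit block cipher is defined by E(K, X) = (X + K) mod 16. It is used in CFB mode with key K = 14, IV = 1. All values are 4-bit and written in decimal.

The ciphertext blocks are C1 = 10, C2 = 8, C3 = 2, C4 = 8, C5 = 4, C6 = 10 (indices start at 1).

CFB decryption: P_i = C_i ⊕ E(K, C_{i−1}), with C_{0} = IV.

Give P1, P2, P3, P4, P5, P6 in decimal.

P1 = 5, P2 = 0, P3 = 4, P4 = 8, P5 = 2, P6 = 8

P1: E(K, 1) = 15; 10 ⊕ 15 = 5.
P2: E(K, 10) = 8; 8 ⊕ 8 = 0.
P3: E(K, 8) = 6; 2 ⊕ 6 = 4.
P4: E(K, 2) = 0; 8 ⊕ 0 = 8.
P5: E(K, 8) = 6; 4 ⊕ 6 = 2.
P6: E(K, 4) = 2; 10 ⊕ 2 = 8.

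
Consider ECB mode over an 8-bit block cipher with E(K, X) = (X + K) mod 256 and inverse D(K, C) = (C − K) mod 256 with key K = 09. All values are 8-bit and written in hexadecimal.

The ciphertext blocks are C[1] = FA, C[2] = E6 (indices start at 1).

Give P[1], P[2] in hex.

ECB decryption: P_i = D(K, C_i).
P[1]: D(K, FA) = F1.
P[2]: D(K, E6) = DD.

P[1] = F1, P[2] = DD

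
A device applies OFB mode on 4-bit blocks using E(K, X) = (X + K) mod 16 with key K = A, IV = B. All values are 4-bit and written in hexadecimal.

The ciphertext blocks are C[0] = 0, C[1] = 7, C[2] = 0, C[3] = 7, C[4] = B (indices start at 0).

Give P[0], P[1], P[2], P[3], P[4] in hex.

P[0] = 5, P[1] = 8, P[2] = 9, P[3] = 4, P[4] = 6

OFB decryption: S_i = E(K, S_{i−1}) with S_{−1} = IV; P_i = C_i ⊕ S_i.
P[0]: S = E(K, B) = 5; 0 ⊕ 5 = 5.
P[1]: S = E(K, 5) = F; 7 ⊕ F = 8.
P[2]: S = E(K, F) = 9; 0 ⊕ 9 = 9.
P[3]: S = E(K, 9) = 3; 7 ⊕ 3 = 4.
P[4]: S = E(K, 3) = D; B ⊕ D = 6.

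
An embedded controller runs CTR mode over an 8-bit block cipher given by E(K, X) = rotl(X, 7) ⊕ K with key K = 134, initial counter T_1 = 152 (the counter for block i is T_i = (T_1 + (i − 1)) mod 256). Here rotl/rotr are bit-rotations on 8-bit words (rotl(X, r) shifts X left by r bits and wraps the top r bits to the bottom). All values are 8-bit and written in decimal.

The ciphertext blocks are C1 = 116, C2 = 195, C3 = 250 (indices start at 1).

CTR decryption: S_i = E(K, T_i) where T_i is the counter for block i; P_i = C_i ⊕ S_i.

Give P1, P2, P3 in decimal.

P1: T = 152, S = E(K, T) = 202; 116 ⊕ 202 = 190.
P2: T = 153, S = E(K, T) = 74; 195 ⊕ 74 = 137.
P3: T = 154, S = E(K, T) = 203; 250 ⊕ 203 = 49.

P1 = 190, P2 = 137, P3 = 49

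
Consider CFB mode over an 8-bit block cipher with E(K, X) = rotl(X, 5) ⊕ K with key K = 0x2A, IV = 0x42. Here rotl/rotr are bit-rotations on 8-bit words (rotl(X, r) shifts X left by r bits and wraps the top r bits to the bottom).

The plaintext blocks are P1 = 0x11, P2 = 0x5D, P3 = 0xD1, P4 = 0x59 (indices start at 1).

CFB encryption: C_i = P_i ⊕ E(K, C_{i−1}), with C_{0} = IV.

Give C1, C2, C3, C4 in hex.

C1: E(K, 0x42) = 0x62; 0x11 ⊕ 0x62 = 0x73.
C2: E(K, 0x73) = 0x44; 0x5D ⊕ 0x44 = 0x19.
C3: E(K, 0x19) = 0x09; 0xD1 ⊕ 0x09 = 0xD8.
C4: E(K, 0xD8) = 0x31; 0x59 ⊕ 0x31 = 0x68.

C1 = 0x73, C2 = 0x19, C3 = 0xD8, C4 = 0x68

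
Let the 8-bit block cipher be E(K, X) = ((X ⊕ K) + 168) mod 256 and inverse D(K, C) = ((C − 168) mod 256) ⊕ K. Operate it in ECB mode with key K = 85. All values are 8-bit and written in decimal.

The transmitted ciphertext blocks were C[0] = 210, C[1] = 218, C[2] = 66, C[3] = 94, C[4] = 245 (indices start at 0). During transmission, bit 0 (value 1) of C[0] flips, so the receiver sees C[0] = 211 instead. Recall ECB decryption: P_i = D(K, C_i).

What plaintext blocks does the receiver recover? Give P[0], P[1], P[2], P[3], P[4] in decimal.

P[0] = 126, P[1] = 103, P[2] = 207, P[3] = 227, P[4] = 24

Only C[0] changed, to 211. In ECB, a change in C_i affects only P_i. Decrypting the received ciphertext:
P[0]: D(K, 211) = 126.
P[1]: D(K, 218) = 103.
P[2]: D(K, 66) = 207.
P[3]: D(K, 94) = 227.
P[4]: D(K, 245) = 24.
Blocks that differ from the original plaintext: P[0].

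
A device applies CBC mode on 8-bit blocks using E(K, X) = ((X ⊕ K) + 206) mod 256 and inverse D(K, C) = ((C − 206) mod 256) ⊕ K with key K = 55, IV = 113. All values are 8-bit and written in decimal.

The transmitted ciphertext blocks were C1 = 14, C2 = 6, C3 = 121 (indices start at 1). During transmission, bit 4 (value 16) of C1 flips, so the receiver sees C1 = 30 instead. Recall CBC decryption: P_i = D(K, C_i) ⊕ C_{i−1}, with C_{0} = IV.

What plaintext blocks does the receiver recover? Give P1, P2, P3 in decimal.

P1 = 22, P2 = 17, P3 = 154

Only C1 changed, to 30. In CBC, a change in C_i garbles P_i and flips the same bit in P_{i+1}. Decrypting the received ciphertext:
P1: D(K, 30) = 103; 103 ⊕ 113 = 22.
P2: D(K, 6) = 15; 15 ⊕ 30 = 17.
P3: D(K, 121) = 156; 156 ⊕ 6 = 154.
Blocks that differ from the original plaintext: P1, P2.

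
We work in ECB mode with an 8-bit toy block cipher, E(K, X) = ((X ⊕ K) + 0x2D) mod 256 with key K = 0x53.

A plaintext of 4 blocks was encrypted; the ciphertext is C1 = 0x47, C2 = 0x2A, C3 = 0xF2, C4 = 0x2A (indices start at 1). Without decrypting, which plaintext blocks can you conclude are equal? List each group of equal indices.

P2 = P4

ECB encrypts each block independently with the same key, so equal ciphertext blocks imply equal plaintext blocks.
C2 = C4 = 0x2A, so P2 = P4.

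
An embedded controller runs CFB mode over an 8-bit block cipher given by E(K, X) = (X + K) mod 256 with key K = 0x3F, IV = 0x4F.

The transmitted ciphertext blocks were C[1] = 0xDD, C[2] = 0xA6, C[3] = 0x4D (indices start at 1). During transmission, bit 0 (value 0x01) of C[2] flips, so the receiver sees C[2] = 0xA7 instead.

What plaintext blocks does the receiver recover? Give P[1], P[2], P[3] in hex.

CFB decryption: P_i = C_i ⊕ E(K, C_{i−1}), with C_{0} = IV.
Only C[2] changed, to 0xA7. In CFB, a change in C_i flips the same bit in P_i and garbles P_{i+1}. Decrypting the received ciphertext:
P[1]: E(K, 0x4F) = 0x8E; 0xDD ⊕ 0x8E = 0x53.
P[2]: E(K, 0xDD) = 0x1C; 0xA7 ⊕ 0x1C = 0xBB.
P[3]: E(K, 0xA7) = 0xE6; 0x4D ⊕ 0xE6 = 0xAB.
Blocks that differ from the original plaintext: P[2], P[3].

P[1] = 0x53, P[2] = 0xBB, P[3] = 0xAB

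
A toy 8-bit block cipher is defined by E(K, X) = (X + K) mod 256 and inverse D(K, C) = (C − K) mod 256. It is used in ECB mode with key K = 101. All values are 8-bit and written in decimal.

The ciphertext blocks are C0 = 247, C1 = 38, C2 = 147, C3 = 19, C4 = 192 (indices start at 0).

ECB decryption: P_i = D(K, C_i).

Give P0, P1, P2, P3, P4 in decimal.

P0 = 146, P1 = 193, P2 = 46, P3 = 174, P4 = 91

P0: D(K, 247) = 146.
P1: D(K, 38) = 193.
P2: D(K, 147) = 46.
P3: D(K, 19) = 174.
P4: D(K, 192) = 91.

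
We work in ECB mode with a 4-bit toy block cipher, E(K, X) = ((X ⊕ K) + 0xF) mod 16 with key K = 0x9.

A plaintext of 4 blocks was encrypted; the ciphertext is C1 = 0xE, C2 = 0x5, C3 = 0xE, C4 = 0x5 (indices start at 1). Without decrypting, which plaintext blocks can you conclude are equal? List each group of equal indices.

P1 = P3; P2 = P4

ECB encrypts each block independently with the same key, so equal ciphertext blocks imply equal plaintext blocks.
C1 = C3 = 0xE, so P1 = P3.
C2 = C4 = 0x5, so P2 = P4.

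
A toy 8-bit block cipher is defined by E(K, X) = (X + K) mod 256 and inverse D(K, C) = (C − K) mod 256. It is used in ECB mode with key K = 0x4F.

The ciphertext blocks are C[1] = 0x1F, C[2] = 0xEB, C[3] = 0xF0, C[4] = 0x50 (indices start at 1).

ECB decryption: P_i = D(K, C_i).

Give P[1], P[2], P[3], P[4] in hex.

P[1] = 0xD0, P[2] = 0x9C, P[3] = 0xA1, P[4] = 0x01

P[1]: D(K, 0x1F) = 0xD0.
P[2]: D(K, 0xEB) = 0x9C.
P[3]: D(K, 0xF0) = 0xA1.
P[4]: D(K, 0x50) = 0x01.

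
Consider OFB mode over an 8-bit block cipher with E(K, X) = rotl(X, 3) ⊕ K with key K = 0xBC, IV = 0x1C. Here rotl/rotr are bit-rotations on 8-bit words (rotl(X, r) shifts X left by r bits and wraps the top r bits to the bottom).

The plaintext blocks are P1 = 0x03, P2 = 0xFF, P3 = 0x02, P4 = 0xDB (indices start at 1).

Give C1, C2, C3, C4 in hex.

C1 = 0x5F, C2 = 0xA1, C3 = 0x4C, C4 = 0x15

OFB encryption: S_i = E(K, S_{i−1}) with S_{0} = IV; C_i = P_i ⊕ S_i.
C1: S = E(K, 0x1C) = 0x5C; 0x03 ⊕ 0x5C = 0x5F.
C2: S = E(K, 0x5C) = 0x5E; 0xFF ⊕ 0x5E = 0xA1.
C3: S = E(K, 0x5E) = 0x4E; 0x02 ⊕ 0x4E = 0x4C.
C4: S = E(K, 0x4E) = 0xCE; 0xDB ⊕ 0xCE = 0x15.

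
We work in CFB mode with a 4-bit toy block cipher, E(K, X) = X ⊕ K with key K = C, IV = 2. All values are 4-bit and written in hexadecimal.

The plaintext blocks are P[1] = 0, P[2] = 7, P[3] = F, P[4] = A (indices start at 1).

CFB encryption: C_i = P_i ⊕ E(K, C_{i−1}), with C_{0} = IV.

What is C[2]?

C[2] = 5

C[1]: E(K, 2) = E; 0 ⊕ E = E.
C[2]: E(K, E) = 2; 7 ⊕ 2 = 5.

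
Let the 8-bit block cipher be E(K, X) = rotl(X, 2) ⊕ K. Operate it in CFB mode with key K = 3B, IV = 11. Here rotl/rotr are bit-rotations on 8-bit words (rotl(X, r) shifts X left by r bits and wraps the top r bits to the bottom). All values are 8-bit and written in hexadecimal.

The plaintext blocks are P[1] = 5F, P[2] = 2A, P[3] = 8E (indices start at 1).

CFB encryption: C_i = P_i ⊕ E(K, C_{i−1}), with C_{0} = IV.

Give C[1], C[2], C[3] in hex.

C[1] = 20, C[2] = 91, C[3] = F3

C[1]: E(K, 11) = 7F; 5F ⊕ 7F = 20.
C[2]: E(K, 20) = BB; 2A ⊕ BB = 91.
C[3]: E(K, 91) = 7D; 8E ⊕ 7D = F3.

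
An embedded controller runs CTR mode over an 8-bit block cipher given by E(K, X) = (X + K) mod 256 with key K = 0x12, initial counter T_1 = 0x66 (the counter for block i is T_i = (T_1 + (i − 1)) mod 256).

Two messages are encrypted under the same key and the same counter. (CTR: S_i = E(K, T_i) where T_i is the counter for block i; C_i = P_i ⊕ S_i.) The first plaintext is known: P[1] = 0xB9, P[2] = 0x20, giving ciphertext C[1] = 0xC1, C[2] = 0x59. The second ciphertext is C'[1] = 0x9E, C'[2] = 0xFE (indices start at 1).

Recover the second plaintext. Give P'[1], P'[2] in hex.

P'[1] = 0xE6, P'[2] = 0x87

In CTR with a reused counter, both messages share the same keystream S_i, so C_i ⊕ C'_i = P_i ⊕ P'_i and thus P'_i = P_i ⊕ C_i ⊕ C'_i.
P'[1]: 0xB9 ⊕ 0xC1 ⊕ 0x9E = 0xE6.
P'[2]: 0x20 ⊕ 0x59 ⊕ 0xFE = 0x87.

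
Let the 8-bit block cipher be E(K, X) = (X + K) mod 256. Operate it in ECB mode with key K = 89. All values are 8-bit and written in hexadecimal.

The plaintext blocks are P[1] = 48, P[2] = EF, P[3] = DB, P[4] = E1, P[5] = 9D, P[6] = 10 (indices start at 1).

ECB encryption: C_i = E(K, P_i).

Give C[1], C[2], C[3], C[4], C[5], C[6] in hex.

C[1]: E(K, 48) = D1.
C[2]: E(K, EF) = 78.
C[3]: E(K, DB) = 64.
C[4]: E(K, E1) = 6A.
C[5]: E(K, 9D) = 26.
C[6]: E(K, 10) = 99.

C[1] = D1, C[2] = 78, C[3] = 64, C[4] = 6A, C[5] = 26, C[6] = 99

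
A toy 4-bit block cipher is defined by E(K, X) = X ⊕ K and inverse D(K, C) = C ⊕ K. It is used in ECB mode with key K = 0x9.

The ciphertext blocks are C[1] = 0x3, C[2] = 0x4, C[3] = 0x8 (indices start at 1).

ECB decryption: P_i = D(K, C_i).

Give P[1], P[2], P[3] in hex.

P[1]: D(K, 0x3) = 0xA.
P[2]: D(K, 0x4) = 0xD.
P[3]: D(K, 0x8) = 0x1.

P[1] = 0xA, P[2] = 0xD, P[3] = 0x1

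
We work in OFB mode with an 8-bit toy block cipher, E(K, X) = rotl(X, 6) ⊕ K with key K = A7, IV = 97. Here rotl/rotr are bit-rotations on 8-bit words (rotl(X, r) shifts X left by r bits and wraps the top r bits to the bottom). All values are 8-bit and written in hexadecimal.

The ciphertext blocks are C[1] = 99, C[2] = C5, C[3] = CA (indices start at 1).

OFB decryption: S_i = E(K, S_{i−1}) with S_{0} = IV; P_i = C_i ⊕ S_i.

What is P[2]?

P[1]: S = E(K, 97) = 42; 99 ⊕ 42 = DB.
P[2]: S = E(K, 42) = 37; C5 ⊕ 37 = F2.

P[2] = F2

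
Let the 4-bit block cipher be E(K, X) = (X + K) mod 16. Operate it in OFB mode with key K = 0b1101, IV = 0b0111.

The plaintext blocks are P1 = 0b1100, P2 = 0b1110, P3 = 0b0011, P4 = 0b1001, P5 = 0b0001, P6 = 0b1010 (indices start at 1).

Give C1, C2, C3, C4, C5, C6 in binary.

OFB encryption: S_i = E(K, S_{i−1}) with S_{0} = IV; C_i = P_i ⊕ S_i.
C1: S = E(K, 0b0111) = 0b0100; 0b1100 ⊕ 0b0100 = 0b1000.
C2: S = E(K, 0b0100) = 0b0001; 0b1110 ⊕ 0b0001 = 0b1111.
C3: S = E(K, 0b0001) = 0b1110; 0b0011 ⊕ 0b1110 = 0b1101.
C4: S = E(K, 0b1110) = 0b1011; 0b1001 ⊕ 0b1011 = 0b0010.
C5: S = E(K, 0b1011) = 0b1000; 0b0001 ⊕ 0b1000 = 0b1001.
C6: S = E(K, 0b1000) = 0b0101; 0b1010 ⊕ 0b0101 = 0b1111.

C1 = 0b1000, C2 = 0b1111, C3 = 0b1101, C4 = 0b0010, C5 = 0b1001, C6 = 0b1111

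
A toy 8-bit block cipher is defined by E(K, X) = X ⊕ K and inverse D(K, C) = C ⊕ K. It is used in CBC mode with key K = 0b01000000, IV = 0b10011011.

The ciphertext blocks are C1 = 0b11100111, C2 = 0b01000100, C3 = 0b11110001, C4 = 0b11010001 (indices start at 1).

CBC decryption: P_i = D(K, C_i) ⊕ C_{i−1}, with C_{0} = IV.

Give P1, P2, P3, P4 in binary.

P1: D(K, 0b11100111) = 0b10100111; 0b10100111 ⊕ 0b10011011 = 0b00111100.
P2: D(K, 0b01000100) = 0b00000100; 0b00000100 ⊕ 0b11100111 = 0b11100011.
P3: D(K, 0b11110001) = 0b10110001; 0b10110001 ⊕ 0b01000100 = 0b11110101.
P4: D(K, 0b11010001) = 0b10010001; 0b10010001 ⊕ 0b11110001 = 0b01100000.

P1 = 0b00111100, P2 = 0b11100011, P3 = 0b11110101, P4 = 0b01100000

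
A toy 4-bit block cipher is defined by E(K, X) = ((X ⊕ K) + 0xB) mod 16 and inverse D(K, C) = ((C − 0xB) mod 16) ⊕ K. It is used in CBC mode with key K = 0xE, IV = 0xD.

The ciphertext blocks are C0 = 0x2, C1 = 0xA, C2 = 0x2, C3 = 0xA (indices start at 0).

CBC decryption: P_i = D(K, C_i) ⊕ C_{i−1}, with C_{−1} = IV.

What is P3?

P3: D(K, 0xA) = 0x1; 0x1 ⊕ 0x2 = 0x3.

P3 = 0x3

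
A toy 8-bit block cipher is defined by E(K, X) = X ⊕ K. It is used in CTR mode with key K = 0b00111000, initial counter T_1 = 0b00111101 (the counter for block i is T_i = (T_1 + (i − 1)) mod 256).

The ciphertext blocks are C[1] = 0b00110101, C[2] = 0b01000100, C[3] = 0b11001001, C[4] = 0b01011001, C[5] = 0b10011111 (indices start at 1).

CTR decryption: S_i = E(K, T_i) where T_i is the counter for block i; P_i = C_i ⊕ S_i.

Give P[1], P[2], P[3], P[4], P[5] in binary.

P[1] = 0b00110000, P[2] = 0b01000010, P[3] = 0b11001110, P[4] = 0b00100001, P[5] = 0b11100110

P[1]: T = 0b00111101, S = E(K, T) = 0b00000101; 0b00110101 ⊕ 0b00000101 = 0b00110000.
P[2]: T = 0b00111110, S = E(K, T) = 0b00000110; 0b01000100 ⊕ 0b00000110 = 0b01000010.
P[3]: T = 0b00111111, S = E(K, T) = 0b00000111; 0b11001001 ⊕ 0b00000111 = 0b11001110.
P[4]: T = 0b01000000, S = E(K, T) = 0b01111000; 0b01011001 ⊕ 0b01111000 = 0b00100001.
P[5]: T = 0b01000001, S = E(K, T) = 0b01111001; 0b10011111 ⊕ 0b01111001 = 0b11100110.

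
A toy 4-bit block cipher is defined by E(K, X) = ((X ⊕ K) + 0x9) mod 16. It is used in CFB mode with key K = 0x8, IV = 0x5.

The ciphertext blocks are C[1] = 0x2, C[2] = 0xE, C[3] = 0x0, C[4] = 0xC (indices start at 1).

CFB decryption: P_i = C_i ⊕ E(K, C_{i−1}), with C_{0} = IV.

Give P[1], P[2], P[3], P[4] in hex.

P[1] = 0x4, P[2] = 0xD, P[3] = 0xF, P[4] = 0xD

P[1]: E(K, 0x5) = 0x6; 0x2 ⊕ 0x6 = 0x4.
P[2]: E(K, 0x2) = 0x3; 0xE ⊕ 0x3 = 0xD.
P[3]: E(K, 0xE) = 0xF; 0x0 ⊕ 0xF = 0xF.
P[4]: E(K, 0x0) = 0x1; 0xC ⊕ 0x1 = 0xD.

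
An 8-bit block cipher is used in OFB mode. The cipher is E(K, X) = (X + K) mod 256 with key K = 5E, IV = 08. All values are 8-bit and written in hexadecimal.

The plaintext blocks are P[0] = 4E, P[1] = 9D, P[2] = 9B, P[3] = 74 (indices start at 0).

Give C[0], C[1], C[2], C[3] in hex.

OFB encryption: S_i = E(K, S_{i−1}) with S_{−1} = IV; C_i = P_i ⊕ S_i.
C[0]: S = E(K, 08) = 66; 4E ⊕ 66 = 28.
C[1]: S = E(K, 66) = C4; 9D ⊕ C4 = 59.
C[2]: S = E(K, C4) = 22; 9B ⊕ 22 = B9.
C[3]: S = E(K, 22) = 80; 74 ⊕ 80 = F4.

C[0] = 28, C[1] = 59, C[2] = B9, C[3] = F4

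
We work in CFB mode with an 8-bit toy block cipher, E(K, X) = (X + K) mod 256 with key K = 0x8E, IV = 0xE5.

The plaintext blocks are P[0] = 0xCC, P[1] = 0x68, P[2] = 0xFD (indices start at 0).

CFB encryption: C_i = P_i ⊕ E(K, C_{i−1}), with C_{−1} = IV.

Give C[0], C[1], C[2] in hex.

C[0] = 0xBF, C[1] = 0x25, C[2] = 0x4E

C[0]: E(K, 0xE5) = 0x73; 0xCC ⊕ 0x73 = 0xBF.
C[1]: E(K, 0xBF) = 0x4D; 0x68 ⊕ 0x4D = 0x25.
C[2]: E(K, 0x25) = 0xB3; 0xFD ⊕ 0xB3 = 0x4E.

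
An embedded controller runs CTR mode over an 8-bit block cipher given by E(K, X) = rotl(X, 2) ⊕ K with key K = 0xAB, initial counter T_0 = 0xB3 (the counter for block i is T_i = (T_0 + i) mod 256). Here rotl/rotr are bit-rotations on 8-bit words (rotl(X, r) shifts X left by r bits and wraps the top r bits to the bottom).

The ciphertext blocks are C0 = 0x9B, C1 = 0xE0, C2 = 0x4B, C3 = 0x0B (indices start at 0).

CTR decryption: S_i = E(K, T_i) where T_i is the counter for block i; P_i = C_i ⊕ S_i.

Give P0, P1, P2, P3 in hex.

P0: T = 0xB3, S = E(K, T) = 0x65; 0x9B ⊕ 0x65 = 0xFE.
P1: T = 0xB4, S = E(K, T) = 0x79; 0xE0 ⊕ 0x79 = 0x99.
P2: T = 0xB5, S = E(K, T) = 0x7D; 0x4B ⊕ 0x7D = 0x36.
P3: T = 0xB6, S = E(K, T) = 0x71; 0x0B ⊕ 0x71 = 0x7A.

P0 = 0xFE, P1 = 0x99, P2 = 0x36, P3 = 0x7A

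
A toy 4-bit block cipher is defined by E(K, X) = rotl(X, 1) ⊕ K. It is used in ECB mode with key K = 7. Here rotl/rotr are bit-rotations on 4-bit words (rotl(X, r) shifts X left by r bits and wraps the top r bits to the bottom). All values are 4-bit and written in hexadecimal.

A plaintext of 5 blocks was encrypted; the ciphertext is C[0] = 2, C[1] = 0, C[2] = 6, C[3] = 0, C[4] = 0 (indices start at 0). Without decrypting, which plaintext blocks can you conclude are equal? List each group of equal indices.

ECB encrypts each block independently with the same key, so equal ciphertext blocks imply equal plaintext blocks.
C[1] = C[3] = C[4] = 0, so P[1] = P[3] = P[4].

P[1] = P[3] = P[4]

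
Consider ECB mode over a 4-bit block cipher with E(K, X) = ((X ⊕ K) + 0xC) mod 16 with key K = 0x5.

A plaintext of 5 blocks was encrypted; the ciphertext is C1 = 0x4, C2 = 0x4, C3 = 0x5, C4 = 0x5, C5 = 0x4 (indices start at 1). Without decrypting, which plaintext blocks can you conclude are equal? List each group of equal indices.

ECB encrypts each block independently with the same key, so equal ciphertext blocks imply equal plaintext blocks.
C1 = C2 = C5 = 0x4, so P1 = P2 = P5.
C3 = C4 = 0x5, so P3 = P4.

P1 = P2 = P5; P3 = P4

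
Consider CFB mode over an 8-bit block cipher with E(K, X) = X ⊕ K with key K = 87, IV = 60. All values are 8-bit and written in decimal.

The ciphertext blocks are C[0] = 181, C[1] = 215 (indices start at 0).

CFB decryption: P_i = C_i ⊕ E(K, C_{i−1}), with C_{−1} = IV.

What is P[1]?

P[1]: E(K, 181) = 226; 215 ⊕ 226 = 53.

P[1] = 53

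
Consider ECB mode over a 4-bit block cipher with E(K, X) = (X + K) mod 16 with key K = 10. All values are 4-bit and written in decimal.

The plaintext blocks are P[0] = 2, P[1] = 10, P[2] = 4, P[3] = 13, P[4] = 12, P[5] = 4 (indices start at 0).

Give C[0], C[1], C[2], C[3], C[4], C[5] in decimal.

C[0] = 12, C[1] = 4, C[2] = 14, C[3] = 7, C[4] = 6, C[5] = 14

ECB encryption: C_i = E(K, P_i).
C[0]: E(K, 2) = 12.
C[1]: E(K, 10) = 4.
C[2]: E(K, 4) = 14.
C[3]: E(K, 13) = 7.
C[4]: E(K, 12) = 6.
C[5]: E(K, 4) = 14.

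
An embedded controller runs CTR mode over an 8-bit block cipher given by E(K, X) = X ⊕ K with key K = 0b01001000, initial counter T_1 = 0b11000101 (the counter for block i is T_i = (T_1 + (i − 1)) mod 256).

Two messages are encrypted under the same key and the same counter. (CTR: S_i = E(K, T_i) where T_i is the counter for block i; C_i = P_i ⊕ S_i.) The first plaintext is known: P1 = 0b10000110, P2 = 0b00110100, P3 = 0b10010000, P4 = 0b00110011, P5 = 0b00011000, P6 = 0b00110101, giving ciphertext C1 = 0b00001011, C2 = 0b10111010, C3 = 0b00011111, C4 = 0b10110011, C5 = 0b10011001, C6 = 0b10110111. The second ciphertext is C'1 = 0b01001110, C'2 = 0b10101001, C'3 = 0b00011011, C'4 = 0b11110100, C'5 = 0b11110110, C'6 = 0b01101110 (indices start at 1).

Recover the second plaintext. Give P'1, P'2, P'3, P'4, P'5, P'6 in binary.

In CTR with a reused counter, both messages share the same keystream S_i, so C_i ⊕ C'_i = P_i ⊕ P'_i and thus P'_i = P_i ⊕ C_i ⊕ C'_i.
P'1: 0b10000110 ⊕ 0b00001011 ⊕ 0b01001110 = 0b11000011.
P'2: 0b00110100 ⊕ 0b10111010 ⊕ 0b10101001 = 0b00100111.
P'3: 0b10010000 ⊕ 0b00011111 ⊕ 0b00011011 = 0b10010100.
P'4: 0b00110011 ⊕ 0b10110011 ⊕ 0b11110100 = 0b01110100.
P'5: 0b00011000 ⊕ 0b10011001 ⊕ 0b11110110 = 0b01110111.
P'6: 0b00110101 ⊕ 0b10110111 ⊕ 0b01101110 = 0b11101100.

P'1 = 0b11000011, P'2 = 0b00100111, P'3 = 0b10010100, P'4 = 0b01110100, P'5 = 0b01110111, P'6 = 0b11101100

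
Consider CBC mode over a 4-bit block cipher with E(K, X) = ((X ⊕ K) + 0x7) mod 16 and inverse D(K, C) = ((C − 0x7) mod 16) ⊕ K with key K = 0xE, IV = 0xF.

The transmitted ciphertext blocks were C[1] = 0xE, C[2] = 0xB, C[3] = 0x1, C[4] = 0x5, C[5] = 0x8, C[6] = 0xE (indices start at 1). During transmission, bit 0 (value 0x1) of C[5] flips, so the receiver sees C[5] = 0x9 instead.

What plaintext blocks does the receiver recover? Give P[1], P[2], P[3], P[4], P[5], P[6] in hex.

P[1] = 0x6, P[2] = 0x4, P[3] = 0xF, P[4] = 0x1, P[5] = 0x9, P[6] = 0x0

CBC decryption: P_i = D(K, C_i) ⊕ C_{i−1}, with C_{0} = IV.
Only C[5] changed, to 0x9. In CBC, a change in C_i garbles P_i and flips the same bit in P_{i+1}. Decrypting the received ciphertext:
P[1]: D(K, 0xE) = 0x9; 0x9 ⊕ 0xF = 0x6.
P[2]: D(K, 0xB) = 0xA; 0xA ⊕ 0xE = 0x4.
P[3]: D(K, 0x1) = 0x4; 0x4 ⊕ 0xB = 0xF.
P[4]: D(K, 0x5) = 0x0; 0x0 ⊕ 0x1 = 0x1.
P[5]: D(K, 0x9) = 0xC; 0xC ⊕ 0x5 = 0x9.
P[6]: D(K, 0xE) = 0x9; 0x9 ⊕ 0x9 = 0x0.
Blocks that differ from the original plaintext: P[5], P[6].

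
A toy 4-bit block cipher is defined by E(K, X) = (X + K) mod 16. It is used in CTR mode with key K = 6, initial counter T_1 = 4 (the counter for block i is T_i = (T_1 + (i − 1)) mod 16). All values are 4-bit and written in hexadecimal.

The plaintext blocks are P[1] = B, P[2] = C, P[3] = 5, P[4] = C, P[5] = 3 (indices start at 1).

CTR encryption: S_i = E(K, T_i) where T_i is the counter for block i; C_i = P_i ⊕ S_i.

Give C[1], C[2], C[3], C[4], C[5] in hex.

C[1] = 1, C[2] = 7, C[3] = 9, C[4] = 1, C[5] = D

C[1]: T = 4, S = E(K, T) = A; B ⊕ A = 1.
C[2]: T = 5, S = E(K, T) = B; C ⊕ B = 7.
C[3]: T = 6, S = E(K, T) = C; 5 ⊕ C = 9.
C[4]: T = 7, S = E(K, T) = D; C ⊕ D = 1.
C[5]: T = 8, S = E(K, T) = E; 3 ⊕ E = D.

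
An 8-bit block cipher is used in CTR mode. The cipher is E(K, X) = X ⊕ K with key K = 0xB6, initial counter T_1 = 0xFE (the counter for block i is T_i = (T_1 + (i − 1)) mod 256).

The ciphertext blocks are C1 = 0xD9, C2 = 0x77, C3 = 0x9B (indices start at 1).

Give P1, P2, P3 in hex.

P1 = 0x91, P2 = 0x3E, P3 = 0x2D

CTR decryption: S_i = E(K, T_i) where T_i is the counter for block i; P_i = C_i ⊕ S_i.
P1: T = 0xFE, S = E(K, T) = 0x48; 0xD9 ⊕ 0x48 = 0x91.
P2: T = 0xFF, S = E(K, T) = 0x49; 0x77 ⊕ 0x49 = 0x3E.
P3: T = 0x00, S = E(K, T) = 0xB6; 0x9B ⊕ 0xB6 = 0x2D.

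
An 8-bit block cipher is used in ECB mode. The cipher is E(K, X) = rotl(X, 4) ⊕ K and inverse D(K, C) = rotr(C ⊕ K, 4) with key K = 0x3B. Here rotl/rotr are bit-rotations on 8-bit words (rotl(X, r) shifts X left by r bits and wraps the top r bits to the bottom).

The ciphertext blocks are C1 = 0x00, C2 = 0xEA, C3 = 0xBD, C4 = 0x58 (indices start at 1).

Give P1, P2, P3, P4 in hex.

P1 = 0xB3, P2 = 0x1D, P3 = 0x68, P4 = 0x36

ECB decryption: P_i = D(K, C_i).
P1: D(K, 0x00) = 0xB3.
P2: D(K, 0xEA) = 0x1D.
P3: D(K, 0xBD) = 0x68.
P4: D(K, 0x58) = 0x36.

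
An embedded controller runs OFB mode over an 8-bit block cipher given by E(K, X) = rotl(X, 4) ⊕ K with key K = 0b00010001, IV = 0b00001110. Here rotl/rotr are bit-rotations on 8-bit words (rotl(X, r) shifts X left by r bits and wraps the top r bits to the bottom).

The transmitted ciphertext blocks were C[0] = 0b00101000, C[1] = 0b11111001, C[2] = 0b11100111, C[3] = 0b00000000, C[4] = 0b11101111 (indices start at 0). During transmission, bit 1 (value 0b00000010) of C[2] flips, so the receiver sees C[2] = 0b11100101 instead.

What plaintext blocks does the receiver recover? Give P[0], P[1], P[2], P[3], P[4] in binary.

OFB decryption: S_i = E(K, S_{i−1}) with S_{−1} = IV; P_i = C_i ⊕ S_i.
Only C[2] changed, to 0b11100101. In OFB, a change in C_i flips the same bit in P_i only; the keystream is unaffected. Decrypting the received ciphertext:
P[0]: S = E(K, 0b00001110) = 0b11110001; 0b00101000 ⊕ 0b11110001 = 0b11011001.
P[1]: S = E(K, 0b11110001) = 0b00001110; 0b11111001 ⊕ 0b00001110 = 0b11110111.
P[2]: S = E(K, 0b00001110) = 0b11110001; 0b11100101 ⊕ 0b11110001 = 0b00010100.
P[3]: S = E(K, 0b11110001) = 0b00001110; 0b00000000 ⊕ 0b00001110 = 0b00001110.
P[4]: S = E(K, 0b00001110) = 0b11110001; 0b11101111 ⊕ 0b11110001 = 0b00011110.
Blocks that differ from the original plaintext: P[2].

P[0] = 0b11011001, P[1] = 0b11110111, P[2] = 0b00010100, P[3] = 0b00001110, P[4] = 0b00011110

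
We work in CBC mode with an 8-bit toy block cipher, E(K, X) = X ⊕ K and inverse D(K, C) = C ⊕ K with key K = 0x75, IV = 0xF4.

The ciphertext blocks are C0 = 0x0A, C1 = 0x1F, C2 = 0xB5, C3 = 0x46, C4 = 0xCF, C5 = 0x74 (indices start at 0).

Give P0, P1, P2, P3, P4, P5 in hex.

P0 = 0x8B, P1 = 0x60, P2 = 0xDF, P3 = 0x86, P4 = 0xFC, P5 = 0xCE

CBC decryption: P_i = D(K, C_i) ⊕ C_{i−1}, with C_{−1} = IV.
P0: D(K, 0x0A) = 0x7F; 0x7F ⊕ 0xF4 = 0x8B.
P1: D(K, 0x1F) = 0x6A; 0x6A ⊕ 0x0A = 0x60.
P2: D(K, 0xB5) = 0xC0; 0xC0 ⊕ 0x1F = 0xDF.
P3: D(K, 0x46) = 0x33; 0x33 ⊕ 0xB5 = 0x86.
P4: D(K, 0xCF) = 0xBA; 0xBA ⊕ 0x46 = 0xFC.
P5: D(K, 0x74) = 0x01; 0x01 ⊕ 0xCF = 0xCE.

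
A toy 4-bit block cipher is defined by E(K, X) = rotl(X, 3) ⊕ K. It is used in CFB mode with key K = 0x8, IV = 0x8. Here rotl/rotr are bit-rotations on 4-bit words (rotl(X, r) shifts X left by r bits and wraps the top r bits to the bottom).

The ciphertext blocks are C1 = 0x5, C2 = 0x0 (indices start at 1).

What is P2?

P2 = 0x2

CFB decryption: P_i = C_i ⊕ E(K, C_{i−1}), with C_{0} = IV.
P2: E(K, 0x5) = 0x2; 0x0 ⊕ 0x2 = 0x2.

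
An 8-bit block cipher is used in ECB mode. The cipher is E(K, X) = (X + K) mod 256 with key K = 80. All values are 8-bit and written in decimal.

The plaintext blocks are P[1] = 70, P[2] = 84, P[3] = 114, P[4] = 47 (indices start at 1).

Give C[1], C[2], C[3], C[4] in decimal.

ECB encryption: C_i = E(K, P_i).
C[1]: E(K, 70) = 150.
C[2]: E(K, 84) = 164.
C[3]: E(K, 114) = 194.
C[4]: E(K, 47) = 127.

C[1] = 150, C[2] = 164, C[3] = 194, C[4] = 127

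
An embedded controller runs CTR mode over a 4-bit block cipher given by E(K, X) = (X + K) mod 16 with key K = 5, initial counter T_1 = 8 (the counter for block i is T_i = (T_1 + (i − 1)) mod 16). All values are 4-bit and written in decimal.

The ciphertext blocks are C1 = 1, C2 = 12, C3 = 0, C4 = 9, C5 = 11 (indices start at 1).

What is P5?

CTR decryption: S_i = E(K, T_i) where T_i is the counter for block i; P_i = C_i ⊕ S_i.
P5: T = 12, S = E(K, T) = 1; 11 ⊕ 1 = 10.

P5 = 10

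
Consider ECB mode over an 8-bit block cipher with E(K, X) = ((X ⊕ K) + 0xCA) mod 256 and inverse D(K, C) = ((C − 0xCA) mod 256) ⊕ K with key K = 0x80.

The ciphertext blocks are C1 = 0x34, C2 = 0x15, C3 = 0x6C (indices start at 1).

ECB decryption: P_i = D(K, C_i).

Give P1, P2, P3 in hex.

P1: D(K, 0x34) = 0xEA.
P2: D(K, 0x15) = 0xCB.
P3: D(K, 0x6C) = 0x22.

P1 = 0xEA, P2 = 0xCB, P3 = 0x22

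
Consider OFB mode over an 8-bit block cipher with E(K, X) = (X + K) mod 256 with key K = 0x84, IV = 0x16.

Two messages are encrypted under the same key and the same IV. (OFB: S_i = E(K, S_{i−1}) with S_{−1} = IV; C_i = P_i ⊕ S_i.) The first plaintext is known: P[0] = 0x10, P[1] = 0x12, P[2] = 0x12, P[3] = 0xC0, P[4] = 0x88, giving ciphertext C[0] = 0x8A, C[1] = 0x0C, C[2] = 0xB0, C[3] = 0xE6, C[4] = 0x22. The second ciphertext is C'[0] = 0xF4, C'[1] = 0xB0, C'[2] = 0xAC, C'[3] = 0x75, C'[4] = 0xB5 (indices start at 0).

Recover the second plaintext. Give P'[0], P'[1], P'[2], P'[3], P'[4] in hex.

P'[0] = 0x6E, P'[1] = 0xAE, P'[2] = 0x0E, P'[3] = 0x53, P'[4] = 0x1F

In OFB with a reused IV, both messages share the same keystream S_i, so C_i ⊕ C'_i = P_i ⊕ P'_i and thus P'_i = P_i ⊕ C_i ⊕ C'_i.
P'[0]: 0x10 ⊕ 0x8A ⊕ 0xF4 = 0x6E.
P'[1]: 0x12 ⊕ 0x0C ⊕ 0xB0 = 0xAE.
P'[2]: 0x12 ⊕ 0xB0 ⊕ 0xAC = 0x0E.
P'[3]: 0xC0 ⊕ 0xE6 ⊕ 0x75 = 0x53.
P'[4]: 0x88 ⊕ 0x22 ⊕ 0xB5 = 0x1F.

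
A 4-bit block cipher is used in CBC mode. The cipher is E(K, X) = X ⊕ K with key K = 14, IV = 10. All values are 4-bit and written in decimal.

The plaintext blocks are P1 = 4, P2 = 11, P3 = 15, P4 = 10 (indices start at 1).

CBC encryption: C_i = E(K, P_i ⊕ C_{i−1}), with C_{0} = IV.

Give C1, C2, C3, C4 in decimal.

C1: P1 ⊕ 10 = 14; E(K, 14) = 0.
C2: P2 ⊕ 0 = 11; E(K, 11) = 5.
C3: P3 ⊕ 5 = 10; E(K, 10) = 4.
C4: P4 ⊕ 4 = 14; E(K, 14) = 0.

C1 = 0, C2 = 5, C3 = 4, C4 = 0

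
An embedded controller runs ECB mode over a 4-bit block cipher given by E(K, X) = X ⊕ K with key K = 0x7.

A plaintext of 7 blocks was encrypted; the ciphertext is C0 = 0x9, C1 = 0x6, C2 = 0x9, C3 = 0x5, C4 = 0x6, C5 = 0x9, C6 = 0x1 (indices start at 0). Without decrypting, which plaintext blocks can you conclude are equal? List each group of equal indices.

P0 = P2 = P5; P1 = P4

ECB encrypts each block independently with the same key, so equal ciphertext blocks imply equal plaintext blocks.
C0 = C2 = C5 = 0x9, so P0 = P2 = P5.
C1 = C4 = 0x6, so P1 = P4.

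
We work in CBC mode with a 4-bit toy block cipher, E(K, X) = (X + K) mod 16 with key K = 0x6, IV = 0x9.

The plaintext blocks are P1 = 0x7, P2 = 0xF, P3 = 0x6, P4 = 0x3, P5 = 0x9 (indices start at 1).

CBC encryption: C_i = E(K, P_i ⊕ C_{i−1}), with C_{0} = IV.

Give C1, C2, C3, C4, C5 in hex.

C1: P1 ⊕ 0x9 = 0xE; E(K, 0xE) = 0x4.
C2: P2 ⊕ 0x4 = 0xB; E(K, 0xB) = 0x1.
C3: P3 ⊕ 0x1 = 0x7; E(K, 0x7) = 0xD.
C4: P4 ⊕ 0xD = 0xE; E(K, 0xE) = 0x4.
C5: P5 ⊕ 0x4 = 0xD; E(K, 0xD) = 0x3.

C1 = 0x4, C2 = 0x1, C3 = 0xD, C4 = 0x4, C5 = 0x3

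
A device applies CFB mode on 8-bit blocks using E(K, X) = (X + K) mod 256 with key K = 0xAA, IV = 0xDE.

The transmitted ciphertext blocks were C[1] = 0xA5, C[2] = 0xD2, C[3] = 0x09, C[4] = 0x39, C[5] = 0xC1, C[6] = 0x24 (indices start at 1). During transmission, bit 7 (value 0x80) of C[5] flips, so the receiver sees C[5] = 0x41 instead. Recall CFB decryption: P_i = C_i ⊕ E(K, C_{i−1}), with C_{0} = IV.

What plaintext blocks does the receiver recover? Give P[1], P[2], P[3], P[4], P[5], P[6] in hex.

Only C[5] changed, to 0x41. In CFB, a change in C_i flips the same bit in P_i and garbles P_{i+1}. Decrypting the received ciphertext:
P[1]: E(K, 0xDE) = 0x88; 0xA5 ⊕ 0x88 = 0x2D.
P[2]: E(K, 0xA5) = 0x4F; 0xD2 ⊕ 0x4F = 0x9D.
P[3]: E(K, 0xD2) = 0x7C; 0x09 ⊕ 0x7C = 0x75.
P[4]: E(K, 0x09) = 0xB3; 0x39 ⊕ 0xB3 = 0x8A.
P[5]: E(K, 0x39) = 0xE3; 0x41 ⊕ 0xE3 = 0xA2.
P[6]: E(K, 0x41) = 0xEB; 0x24 ⊕ 0xEB = 0xCF.
Blocks that differ from the original plaintext: P[5], P[6].

P[1] = 0x2D, P[2] = 0x9D, P[3] = 0x75, P[4] = 0x8A, P[5] = 0xA2, P[6] = 0xCF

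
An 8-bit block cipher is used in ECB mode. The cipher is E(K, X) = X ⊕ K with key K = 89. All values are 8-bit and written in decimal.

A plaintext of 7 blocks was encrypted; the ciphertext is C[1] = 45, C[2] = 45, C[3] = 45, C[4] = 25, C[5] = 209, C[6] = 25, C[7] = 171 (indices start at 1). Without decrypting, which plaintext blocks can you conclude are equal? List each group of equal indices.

P[1] = P[2] = P[3]; P[4] = P[6]

ECB encrypts each block independently with the same key, so equal ciphertext blocks imply equal plaintext blocks.
C[1] = C[2] = C[3] = 45, so P[1] = P[2] = P[3].
C[4] = C[6] = 25, so P[4] = P[6].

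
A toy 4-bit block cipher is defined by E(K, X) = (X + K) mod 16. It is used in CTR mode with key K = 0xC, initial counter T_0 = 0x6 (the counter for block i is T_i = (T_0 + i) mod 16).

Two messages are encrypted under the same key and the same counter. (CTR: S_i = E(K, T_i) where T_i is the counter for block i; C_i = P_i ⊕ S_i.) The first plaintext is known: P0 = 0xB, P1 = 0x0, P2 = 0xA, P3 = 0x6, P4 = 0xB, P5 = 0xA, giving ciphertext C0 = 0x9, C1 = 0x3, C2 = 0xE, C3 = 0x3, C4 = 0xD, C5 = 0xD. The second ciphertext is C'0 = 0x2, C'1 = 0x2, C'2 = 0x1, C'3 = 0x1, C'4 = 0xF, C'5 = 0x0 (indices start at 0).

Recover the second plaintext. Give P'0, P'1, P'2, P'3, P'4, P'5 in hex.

In CTR with a reused counter, both messages share the same keystream S_i, so C_i ⊕ C'_i = P_i ⊕ P'_i and thus P'_i = P_i ⊕ C_i ⊕ C'_i.
P'0: 0xB ⊕ 0x9 ⊕ 0x2 = 0x0.
P'1: 0x0 ⊕ 0x3 ⊕ 0x2 = 0x1.
P'2: 0xA ⊕ 0xE ⊕ 0x1 = 0x5.
P'3: 0x6 ⊕ 0x3 ⊕ 0x1 = 0x4.
P'4: 0xB ⊕ 0xD ⊕ 0xF = 0x9.
P'5: 0xA ⊕ 0xD ⊕ 0x0 = 0x7.

P'0 = 0x0, P'1 = 0x1, P'2 = 0x5, P'3 = 0x4, P'4 = 0x9, P'5 = 0x7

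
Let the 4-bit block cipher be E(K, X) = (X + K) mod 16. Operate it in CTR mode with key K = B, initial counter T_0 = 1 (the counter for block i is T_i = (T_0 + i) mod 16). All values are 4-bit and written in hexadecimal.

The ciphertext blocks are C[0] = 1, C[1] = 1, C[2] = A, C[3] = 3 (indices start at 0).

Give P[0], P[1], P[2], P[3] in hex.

CTR decryption: S_i = E(K, T_i) where T_i is the counter for block i; P_i = C_i ⊕ S_i.
P[0]: T = 1, S = E(K, T) = C; 1 ⊕ C = D.
P[1]: T = 2, S = E(K, T) = D; 1 ⊕ D = C.
P[2]: T = 3, S = E(K, T) = E; A ⊕ E = 4.
P[3]: T = 4, S = E(K, T) = F; 3 ⊕ F = C.

P[0] = D, P[1] = C, P[2] = 4, P[3] = C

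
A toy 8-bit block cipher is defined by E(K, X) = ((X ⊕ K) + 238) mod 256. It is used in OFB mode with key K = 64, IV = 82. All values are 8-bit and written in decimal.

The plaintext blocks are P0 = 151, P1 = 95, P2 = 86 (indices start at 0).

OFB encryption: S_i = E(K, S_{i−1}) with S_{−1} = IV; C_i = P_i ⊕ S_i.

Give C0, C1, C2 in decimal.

C0 = 151, C1 = 113, C2 = 10

C0: S = E(K, 82) = 0; 151 ⊕ 0 = 151.
C1: S = E(K, 0) = 46; 95 ⊕ 46 = 113.
C2: S = E(K, 46) = 92; 86 ⊕ 92 = 10.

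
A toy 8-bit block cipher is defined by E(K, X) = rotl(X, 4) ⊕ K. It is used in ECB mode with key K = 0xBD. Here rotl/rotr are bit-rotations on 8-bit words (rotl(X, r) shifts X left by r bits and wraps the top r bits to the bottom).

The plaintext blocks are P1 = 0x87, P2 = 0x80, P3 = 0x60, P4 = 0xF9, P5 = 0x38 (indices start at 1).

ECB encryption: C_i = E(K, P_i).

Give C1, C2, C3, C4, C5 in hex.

C1: E(K, 0x87) = 0xC5.
C2: E(K, 0x80) = 0xB5.
C3: E(K, 0x60) = 0xBB.
C4: E(K, 0xF9) = 0x22.
C5: E(K, 0x38) = 0x3E.

C1 = 0xC5, C2 = 0xB5, C3 = 0xBB, C4 = 0x22, C5 = 0x3E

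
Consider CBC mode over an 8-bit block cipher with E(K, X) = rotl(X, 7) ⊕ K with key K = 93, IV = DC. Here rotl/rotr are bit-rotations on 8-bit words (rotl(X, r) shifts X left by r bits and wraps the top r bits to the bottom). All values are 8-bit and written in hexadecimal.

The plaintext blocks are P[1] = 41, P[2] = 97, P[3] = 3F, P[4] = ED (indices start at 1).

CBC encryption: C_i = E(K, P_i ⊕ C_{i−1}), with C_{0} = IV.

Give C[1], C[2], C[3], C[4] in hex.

C[1] = 5D, C[2] = F6, C[3] = 77, C[4] = DE

C[1]: P[1] ⊕ DC = 9D; E(K, 9D) = 5D.
C[2]: P[2] ⊕ 5D = CA; E(K, CA) = F6.
C[3]: P[3] ⊕ F6 = C9; E(K, C9) = 77.
C[4]: P[4] ⊕ 77 = 9A; E(K, 9A) = DE.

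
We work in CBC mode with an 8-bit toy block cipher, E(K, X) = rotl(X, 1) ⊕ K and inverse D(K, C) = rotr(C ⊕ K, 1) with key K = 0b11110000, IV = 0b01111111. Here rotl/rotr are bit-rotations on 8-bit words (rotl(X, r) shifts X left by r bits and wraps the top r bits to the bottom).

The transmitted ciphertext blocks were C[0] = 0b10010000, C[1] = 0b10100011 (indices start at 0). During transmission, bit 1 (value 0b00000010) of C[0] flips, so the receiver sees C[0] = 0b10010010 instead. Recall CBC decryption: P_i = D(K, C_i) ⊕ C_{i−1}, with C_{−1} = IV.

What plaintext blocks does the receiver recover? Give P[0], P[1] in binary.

Only C[0] changed, to 0b10010010. In CBC, a change in C_i garbles P_i and flips the same bit in P_{i+1}. Decrypting the received ciphertext:
P[0]: D(K, 0b10010010) = 0b00110001; 0b00110001 ⊕ 0b01111111 = 0b01001110.
P[1]: D(K, 0b10100011) = 0b10101001; 0b10101001 ⊕ 0b10010010 = 0b00111011.
Blocks that differ from the original plaintext: P[0], P[1].

P[0] = 0b01001110, P[1] = 0b00111011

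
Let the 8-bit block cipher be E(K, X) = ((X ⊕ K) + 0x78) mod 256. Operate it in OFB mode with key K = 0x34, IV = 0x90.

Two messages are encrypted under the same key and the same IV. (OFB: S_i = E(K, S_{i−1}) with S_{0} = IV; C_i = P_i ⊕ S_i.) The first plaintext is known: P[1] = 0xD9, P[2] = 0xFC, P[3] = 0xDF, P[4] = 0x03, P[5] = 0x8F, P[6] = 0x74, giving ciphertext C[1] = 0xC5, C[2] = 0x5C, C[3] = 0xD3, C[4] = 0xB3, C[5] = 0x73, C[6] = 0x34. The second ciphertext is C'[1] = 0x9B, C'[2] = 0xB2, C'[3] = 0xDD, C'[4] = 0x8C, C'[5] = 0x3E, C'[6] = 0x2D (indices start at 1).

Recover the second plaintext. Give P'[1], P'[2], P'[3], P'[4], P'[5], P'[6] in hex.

In OFB with a reused IV, both messages share the same keystream S_i, so C_i ⊕ C'_i = P_i ⊕ P'_i and thus P'_i = P_i ⊕ C_i ⊕ C'_i.
P'[1]: 0xD9 ⊕ 0xC5 ⊕ 0x9B = 0x87.
P'[2]: 0xFC ⊕ 0x5C ⊕ 0xB2 = 0x12.
P'[3]: 0xDF ⊕ 0xD3 ⊕ 0xDD = 0xD1.
P'[4]: 0x03 ⊕ 0xB3 ⊕ 0x8C = 0x3C.
P'[5]: 0x8F ⊕ 0x73 ⊕ 0x3E = 0xC2.
P'[6]: 0x74 ⊕ 0x34 ⊕ 0x2D = 0x6D.

P'[1] = 0x87, P'[2] = 0x12, P'[3] = 0xD1, P'[4] = 0x3C, P'[5] = 0xC2, P'[6] = 0x6D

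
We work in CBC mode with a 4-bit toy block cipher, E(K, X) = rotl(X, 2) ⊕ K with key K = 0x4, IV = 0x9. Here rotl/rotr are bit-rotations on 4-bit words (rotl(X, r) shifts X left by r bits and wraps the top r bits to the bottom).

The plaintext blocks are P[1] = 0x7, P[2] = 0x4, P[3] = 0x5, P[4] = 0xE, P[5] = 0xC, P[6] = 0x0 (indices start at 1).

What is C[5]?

CBC encryption: C_i = E(K, P_i ⊕ C_{i−1}), with C_{0} = IV.
C[1]: P[1] ⊕ 0x9 = 0xE; E(K, 0xE) = 0xF.
C[2]: P[2] ⊕ 0xF = 0xB; E(K, 0xB) = 0xA.
C[3]: P[3] ⊕ 0xA = 0xF; E(K, 0xF) = 0xB.
C[4]: P[4] ⊕ 0xB = 0x5; E(K, 0x5) = 0x1.
C[5]: P[5] ⊕ 0x1 = 0xD; E(K, 0xD) = 0x3.

C[5] = 0x3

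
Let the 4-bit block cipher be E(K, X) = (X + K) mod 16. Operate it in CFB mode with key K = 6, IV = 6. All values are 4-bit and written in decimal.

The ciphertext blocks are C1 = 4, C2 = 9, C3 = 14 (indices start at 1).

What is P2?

CFB decryption: P_i = C_i ⊕ E(K, C_{i−1}), with C_{0} = IV.
P2: E(K, 4) = 10; 9 ⊕ 10 = 3.

P2 = 3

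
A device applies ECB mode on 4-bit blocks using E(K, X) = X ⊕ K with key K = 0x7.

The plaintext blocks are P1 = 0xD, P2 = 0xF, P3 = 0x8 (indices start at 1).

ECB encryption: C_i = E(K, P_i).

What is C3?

C3: E(K, 0x8) = 0xF.

C3 = 0xF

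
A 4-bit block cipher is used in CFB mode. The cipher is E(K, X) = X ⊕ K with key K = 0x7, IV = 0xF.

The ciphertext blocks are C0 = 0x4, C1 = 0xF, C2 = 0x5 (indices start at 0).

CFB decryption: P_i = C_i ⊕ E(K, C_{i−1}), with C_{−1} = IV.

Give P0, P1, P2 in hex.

P0 = 0xC, P1 = 0xC, P2 = 0xD

P0: E(K, 0xF) = 0x8; 0x4 ⊕ 0x8 = 0xC.
P1: E(K, 0x4) = 0x3; 0xF ⊕ 0x3 = 0xC.
P2: E(K, 0xF) = 0x8; 0x5 ⊕ 0x8 = 0xD.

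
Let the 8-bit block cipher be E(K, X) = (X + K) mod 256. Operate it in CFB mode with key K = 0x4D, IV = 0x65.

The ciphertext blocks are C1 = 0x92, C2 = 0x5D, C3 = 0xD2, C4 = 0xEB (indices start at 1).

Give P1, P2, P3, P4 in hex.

P1 = 0x20, P2 = 0x82, P3 = 0x78, P4 = 0xF4

CFB decryption: P_i = C_i ⊕ E(K, C_{i−1}), with C_{0} = IV.
P1: E(K, 0x65) = 0xB2; 0x92 ⊕ 0xB2 = 0x20.
P2: E(K, 0x92) = 0xDF; 0x5D ⊕ 0xDF = 0x82.
P3: E(K, 0x5D) = 0xAA; 0xD2 ⊕ 0xAA = 0x78.
P4: E(K, 0xD2) = 0x1F; 0xEB ⊕ 0x1F = 0xF4.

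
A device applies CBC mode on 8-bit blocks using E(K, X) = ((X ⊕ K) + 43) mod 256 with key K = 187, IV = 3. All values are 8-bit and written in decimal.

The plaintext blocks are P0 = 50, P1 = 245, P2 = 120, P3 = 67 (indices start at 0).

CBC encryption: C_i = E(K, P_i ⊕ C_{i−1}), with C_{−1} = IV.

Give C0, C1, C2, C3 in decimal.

C0: P0 ⊕ 3 = 49; E(K, 49) = 181.
C1: P1 ⊕ 181 = 64; E(K, 64) = 38.
C2: P2 ⊕ 38 = 94; E(K, 94) = 16.
C3: P3 ⊕ 16 = 83; E(K, 83) = 19.

C0 = 181, C1 = 38, C2 = 16, C3 = 19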